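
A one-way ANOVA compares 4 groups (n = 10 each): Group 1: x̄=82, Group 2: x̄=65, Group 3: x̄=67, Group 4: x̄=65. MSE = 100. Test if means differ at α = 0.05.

Grand mean = 69.75. SS_between = 2027.5, MS_between = 675.83. F = 6.758, F_crit ≈ 2.866. Reject H₀.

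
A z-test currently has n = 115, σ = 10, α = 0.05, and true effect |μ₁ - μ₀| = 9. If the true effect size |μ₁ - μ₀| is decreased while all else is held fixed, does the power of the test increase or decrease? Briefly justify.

Power decreases: a smaller true effect decreases the non-centrality λ = |μ₁ - μ₀|/(σ/√n).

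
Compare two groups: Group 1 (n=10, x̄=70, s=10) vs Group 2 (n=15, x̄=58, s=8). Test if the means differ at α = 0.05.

Pooled sp = 8.84. t = 3.326, df = 23. Critical t = ±2.069. Reject H₀.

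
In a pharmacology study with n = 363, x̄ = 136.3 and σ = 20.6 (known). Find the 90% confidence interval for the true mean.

CI = x̄ ± z*(σ/√n) = 136.3 ± 1.645(20.6/√363) = 136.3 ± 1.78 = (134.52, 138.08)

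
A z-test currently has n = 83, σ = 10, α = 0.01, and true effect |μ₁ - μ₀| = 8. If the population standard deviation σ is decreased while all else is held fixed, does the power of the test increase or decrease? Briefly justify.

Power increases: a smaller σ shrinks the standard error σ/√n, moving the sampling distribution under H₁ further from the critical value.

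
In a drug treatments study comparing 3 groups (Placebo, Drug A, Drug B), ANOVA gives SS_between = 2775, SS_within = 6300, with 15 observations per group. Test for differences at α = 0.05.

df_between = 2, df_within = 42. F = MS_between/MS_within = 1387.5/150.0 = 9.25. F_crit ≈ 3.22. Reject H₀. At least one mean differs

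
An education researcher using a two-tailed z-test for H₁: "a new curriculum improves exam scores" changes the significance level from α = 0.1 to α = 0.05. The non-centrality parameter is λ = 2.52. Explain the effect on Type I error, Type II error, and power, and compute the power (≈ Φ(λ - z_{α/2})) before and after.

Decreasing α from 0.1 to 0.05:
• Type I error rate decreases (α is the Type I rate by definition).
• Critical value moves from z_{α/2} = 1.645 to 1.96, so power = Φ(λ - z_{α/2}) goes from Φ(2.52 - 1.645) = 0.809 to Φ(2.52 - 1.96) = 0.712.
• Type II error rate β = 1 - power therefore increases (0.191 → 0.288).
Appropriate when false positives are costly — here, adopting a curriculum that gives no real benefit — disruption for nothing.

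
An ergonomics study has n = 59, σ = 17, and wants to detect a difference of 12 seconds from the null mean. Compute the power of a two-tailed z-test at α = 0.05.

SE = σ/√n = 17/√59 = 2.213. Non-centrality λ = d/SE = 12/2.213 = 5.422. Power ≈ Φ(λ - z_{α/2}) = Φ(5.422 - 1.96) = Φ(3.462) = 1.0.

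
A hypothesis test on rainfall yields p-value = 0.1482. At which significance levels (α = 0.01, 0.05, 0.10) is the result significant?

p = 0.1482. Not significant at any of the given levels.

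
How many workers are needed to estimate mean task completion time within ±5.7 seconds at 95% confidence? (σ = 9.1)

n = (z*σ/E)² = (1.96×9.1/5.7)² = 9.8 → n = 10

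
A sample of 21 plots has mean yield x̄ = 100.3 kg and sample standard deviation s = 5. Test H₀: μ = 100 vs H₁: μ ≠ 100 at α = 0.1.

t = (x̄ - μ₀)/(s/√n) = (100.3 - 100)/(5/√21) = 0.275. df = 20, critical t = ±1.725. Fail to reject H₀.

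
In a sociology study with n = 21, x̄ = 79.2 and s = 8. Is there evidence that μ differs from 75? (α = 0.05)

t = (x̄ - μ₀)/(s/√n) = (79.2 - 75)/(8/√21) = 2.406. df = 20, critical t = ±2.086. Reject H₀.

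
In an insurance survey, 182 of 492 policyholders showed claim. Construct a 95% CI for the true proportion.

p̂ = 0.37. CI = p̂ ± z*√(p̂(1-p̂)/n) = (0.327, 0.413)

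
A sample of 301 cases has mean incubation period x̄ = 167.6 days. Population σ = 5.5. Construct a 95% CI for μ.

CI = x̄ ± z*(σ/√n) = 167.6 ± 1.96(5.5/√301) = 167.6 ± 0.62 = (166.98, 168.22)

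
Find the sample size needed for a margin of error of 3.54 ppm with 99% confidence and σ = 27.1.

n = (z*σ/E)² = (2.576×27.1/3.54)² = 388.9 → n = 389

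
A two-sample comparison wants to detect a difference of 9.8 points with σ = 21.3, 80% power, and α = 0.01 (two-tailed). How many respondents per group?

n per group = 2(z_α/2 + z_β)²σ²/d² = 2×(2.576 + 0.84)²×21.3²/9.8² = 110.2 → n = 111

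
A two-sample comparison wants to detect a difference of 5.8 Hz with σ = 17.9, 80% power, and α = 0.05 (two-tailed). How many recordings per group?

n per group = 2(z_α/2 + z_β)²σ²/d² = 2×(1.96 + 0.84)²×17.9²/5.8² = 149.3 → n = 150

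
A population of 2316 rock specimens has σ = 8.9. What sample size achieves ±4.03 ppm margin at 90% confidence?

Without FPC: n₀ = (1.645×8.9/4.03)² = 13.198. With FPC: n = n₀N/(n₀+N-1) = 13.1 → n = 14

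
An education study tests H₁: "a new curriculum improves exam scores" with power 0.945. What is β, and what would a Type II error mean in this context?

β = 1 - power = 1 - 0.945 = 0.055. A Type II error is failing to reject H₀ when H₀ is false (false negative) — here, failing to conclude that a new curriculum improves exam scores when in fact it is true. Consequence: keeping the old curriculum when the new one would have helped students.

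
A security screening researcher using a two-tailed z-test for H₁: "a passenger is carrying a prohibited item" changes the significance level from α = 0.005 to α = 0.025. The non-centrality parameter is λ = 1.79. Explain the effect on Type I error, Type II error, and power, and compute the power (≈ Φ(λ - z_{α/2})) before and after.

Increasing α from 0.005 to 0.025:
• Type I error rate increases (α is the Type I rate by definition).
• Critical value moves from z_{α/2} = 2.807 to 2.241, so power = Φ(λ - z_{α/2}) goes from Φ(1.79 - 2.807) = 0.155 to Φ(1.79 - 2.241) = 0.326.
• Type II error rate β = 1 - power therefore decreases (0.845 → 0.674).
Appropriate when false negatives are costly — here, letting a prohibited item through — security breach.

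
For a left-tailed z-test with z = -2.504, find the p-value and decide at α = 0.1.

p = P(Z < -2.504) = Φ(-2.504) ≈ 0.0061. Since p < 0.1, reject H₀ (significant) at α = 0.1.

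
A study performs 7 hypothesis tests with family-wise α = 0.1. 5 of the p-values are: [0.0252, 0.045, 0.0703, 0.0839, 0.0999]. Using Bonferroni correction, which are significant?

Bonferroni α = 0.1/7 = 0.01429. None of the given p-values are significant.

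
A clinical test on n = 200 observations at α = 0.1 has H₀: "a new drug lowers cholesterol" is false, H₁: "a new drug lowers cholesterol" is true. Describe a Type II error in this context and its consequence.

Type II error: failing to reject H₀ when it is false — concluding that a new drug lowers cholesterol is not supported when in fact it is. Consequence: shelving an effective drug — patients miss out on a treatment that would have helped.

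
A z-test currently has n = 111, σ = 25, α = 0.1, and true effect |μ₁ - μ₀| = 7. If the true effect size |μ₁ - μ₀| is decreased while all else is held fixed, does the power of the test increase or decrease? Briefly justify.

Power decreases: a smaller true effect decreases the non-centrality λ = |μ₁ - μ₀|/(σ/√n).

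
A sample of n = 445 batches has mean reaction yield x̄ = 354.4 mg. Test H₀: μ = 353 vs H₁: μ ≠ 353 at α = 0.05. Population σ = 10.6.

z = (x̄ - μ₀)/(σ/√n) = (354.4 - 353)/(10.6/√445) = 2.786. Critical value: ±1.96. Since |2.786| > 1.96, Reject H₀.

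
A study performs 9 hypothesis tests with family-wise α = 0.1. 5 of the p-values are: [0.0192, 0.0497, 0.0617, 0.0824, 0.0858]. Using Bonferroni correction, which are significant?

Bonferroni α = 0.1/9 = 0.01111. None of the given p-values are significant.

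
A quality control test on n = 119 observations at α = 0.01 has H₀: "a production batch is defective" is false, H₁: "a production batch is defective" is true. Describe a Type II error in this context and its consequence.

Type II error: failing to reject H₀ when it is false — concluding that a production batch is defective is not supported when in fact it is. Consequence: shipping a defective batch — faulty products reach customers.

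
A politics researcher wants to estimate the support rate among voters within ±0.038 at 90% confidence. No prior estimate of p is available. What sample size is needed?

Conservative approach: use p = 0.5 (maximizes p(1-p) = 0.25). n = z²(0.25)/E² = 1.645²×0.25/0.038² = 468.5 → n = 469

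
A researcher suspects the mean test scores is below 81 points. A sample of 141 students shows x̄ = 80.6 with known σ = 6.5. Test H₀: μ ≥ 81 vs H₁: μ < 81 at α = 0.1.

z = -0.731. Critical value: -1.28. Fail to reject H₀.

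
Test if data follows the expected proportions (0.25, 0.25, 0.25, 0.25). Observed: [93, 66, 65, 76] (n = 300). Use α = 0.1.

Expected: [75.0, 75.0, 75.0, 75.0]. χ² = 6.747. df = 3, critical = 6.251. Reject H₀.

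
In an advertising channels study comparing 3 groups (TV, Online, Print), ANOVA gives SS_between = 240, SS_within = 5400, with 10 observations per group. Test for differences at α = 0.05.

df_between = 2, df_within = 27. F = MS_between/MS_within = 120.0/200.0 = 0.6. F_crit ≈ 3.354. Fail to reject H₀.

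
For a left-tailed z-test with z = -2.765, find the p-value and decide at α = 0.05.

p = P(Z < -2.765) = Φ(-2.765) ≈ 0.0028. Since p < 0.05, reject H₀ (significant) at α = 0.05.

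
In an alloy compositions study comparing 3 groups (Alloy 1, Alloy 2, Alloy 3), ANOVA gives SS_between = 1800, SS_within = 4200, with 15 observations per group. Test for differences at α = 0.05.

df_between = 2, df_within = 42. F = MS_between/MS_within = 900.0/100.0 = 9.0. F_crit ≈ 3.22. Reject H₀. At least one mean differs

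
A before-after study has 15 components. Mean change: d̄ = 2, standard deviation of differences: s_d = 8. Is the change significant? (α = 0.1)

t = d̄/(s_d/√n) = 2/(8/√15) = 0.968. df = 14, critical t = ±1.761. Fail to reject H₀.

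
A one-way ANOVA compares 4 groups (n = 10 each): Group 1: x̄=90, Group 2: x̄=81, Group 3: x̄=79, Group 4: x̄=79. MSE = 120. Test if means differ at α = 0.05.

Grand mean = 82.25. SS_between = 827.5, MS_between = 275.83. F = 2.299, F_crit ≈ 2.866. Fail to reject H₀.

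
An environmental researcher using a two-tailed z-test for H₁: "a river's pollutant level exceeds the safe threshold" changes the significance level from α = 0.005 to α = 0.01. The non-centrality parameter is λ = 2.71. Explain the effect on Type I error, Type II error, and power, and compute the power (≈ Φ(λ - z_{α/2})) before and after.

Increasing α from 0.005 to 0.01:
• Type I error rate increases (α is the Type I rate by definition).
• Critical value moves from z_{α/2} = 2.807 to 2.576, so power = Φ(λ - z_{α/2}) goes from Φ(2.71 - 2.807) = 0.461 to Φ(2.71 - 2.576) = 0.553.
• Type II error rate β = 1 - power therefore decreases (0.539 → 0.447).
Appropriate when false negatives are costly — here, allowing unsafe pollution to continue.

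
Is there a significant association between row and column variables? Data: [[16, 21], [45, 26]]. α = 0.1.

χ² = 4.013. df = 1, critical = 2.706. Reject H₀. Variables are dependent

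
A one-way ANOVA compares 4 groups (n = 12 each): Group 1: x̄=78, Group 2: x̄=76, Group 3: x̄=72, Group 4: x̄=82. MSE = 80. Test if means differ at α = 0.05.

Grand mean = 77.0. SS_between = 624.0, MS_between = 208.0. F = 2.6, F_crit ≈ 2.816. Fail to reject H₀.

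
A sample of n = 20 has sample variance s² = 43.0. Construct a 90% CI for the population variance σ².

df = 19. χ²_{0.05} = 30.144, χ²_{0.95} = 10.117. CI for σ² = ((n-1)s²/χ²_{α/2}, (n-1)s²/χ²_{1-α/2}) = (19·43.0/30.144, 19·43.0/10.117) = (27.1, 80.76)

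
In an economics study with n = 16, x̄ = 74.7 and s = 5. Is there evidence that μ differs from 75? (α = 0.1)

t = (x̄ - μ₀)/(s/√n) = (74.7 - 75)/(5/√16) = -0.24. df = 15, critical t = ±1.753. Fail to reject H₀.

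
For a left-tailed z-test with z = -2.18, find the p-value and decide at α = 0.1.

p = P(Z < -2.18) = Φ(-2.18) ≈ 0.0146. Since p < 0.1, reject H₀ (significant) at α = 0.1.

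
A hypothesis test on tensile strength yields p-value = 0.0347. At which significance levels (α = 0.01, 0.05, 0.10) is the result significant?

p = 0.0347. Significant at: α = 0.05, 0.1.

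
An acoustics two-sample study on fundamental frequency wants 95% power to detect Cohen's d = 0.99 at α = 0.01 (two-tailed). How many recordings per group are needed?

z_{α/2} = 2.576, z_β = Φ⁻¹(0.95) = 1.645. For large effect (d = 0.99): n per group = 2(z_{α/2} + z_β)²/d² = 2(2.576 + 1.645)²/0.99² = 36.4 → 37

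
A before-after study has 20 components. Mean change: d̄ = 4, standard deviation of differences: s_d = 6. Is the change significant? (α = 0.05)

t = d̄/(s_d/√n) = 4/(6/√20) = 2.981. df = 19, critical t = ±2.093. Reject H₀.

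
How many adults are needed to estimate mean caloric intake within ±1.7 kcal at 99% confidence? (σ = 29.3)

n = (z*σ/E)² = (2.576×29.3/1.7)² = 1971.2 → n = 1972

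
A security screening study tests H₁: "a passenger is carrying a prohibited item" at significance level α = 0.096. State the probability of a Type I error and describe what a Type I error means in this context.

P(Type I error) = α = 0.096. A Type I error is rejecting H₀ when H₀ is actually true (false positive) — here, concluding that a passenger is carrying a prohibited item when in fact this is not the case. Consequence: detaining an innocent passenger — delay and inconvenience.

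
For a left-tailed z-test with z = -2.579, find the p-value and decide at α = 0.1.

p = P(Z < -2.579) = Φ(-2.579) ≈ 0.005. Since p < 0.1, reject H₀ (significant) at α = 0.1.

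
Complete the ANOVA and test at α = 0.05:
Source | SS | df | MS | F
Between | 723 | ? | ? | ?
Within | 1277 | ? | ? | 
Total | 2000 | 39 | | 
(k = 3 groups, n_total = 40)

df_between = 2, df_within = 37. MS_between = 361.5, MS_within = 34.51. F = 10.474, F_crit ≈ 3.252. Reject H₀.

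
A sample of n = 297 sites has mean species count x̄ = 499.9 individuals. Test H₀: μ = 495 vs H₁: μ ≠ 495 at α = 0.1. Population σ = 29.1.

z = (x̄ - μ₀)/(σ/√n) = (499.9 - 495)/(29.1/√297) = 2.902. Critical value: ±1.645. Since |2.902| > 1.645, Reject H₀.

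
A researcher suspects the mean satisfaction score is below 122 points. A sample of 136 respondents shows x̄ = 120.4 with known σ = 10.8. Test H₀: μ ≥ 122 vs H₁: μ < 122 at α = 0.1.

z = -1.728. Critical value: -1.28. Reject H₀.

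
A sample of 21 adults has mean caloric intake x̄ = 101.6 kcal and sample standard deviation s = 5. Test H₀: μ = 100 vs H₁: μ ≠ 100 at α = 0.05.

t = (x̄ - μ₀)/(s/√n) = (101.6 - 100)/(5/√21) = 1.466. df = 20, critical t = ±2.086. Fail to reject H₀.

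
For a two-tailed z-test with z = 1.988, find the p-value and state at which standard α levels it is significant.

p = 2·P(Z > |1.988|) = 2·(1 - Φ(1.988)) ≈ 0.0468. Significant at α = 0.1; Significant at α = 0.05.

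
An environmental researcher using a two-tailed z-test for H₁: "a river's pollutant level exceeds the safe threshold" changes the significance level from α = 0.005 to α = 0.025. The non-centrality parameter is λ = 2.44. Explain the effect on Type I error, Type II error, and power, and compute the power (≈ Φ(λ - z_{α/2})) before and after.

Increasing α from 0.005 to 0.025:
• Type I error rate increases (α is the Type I rate by definition).
• Critical value moves from z_{α/2} = 2.807 to 2.241, so power = Φ(λ - z_{α/2}) goes from Φ(2.44 - 2.807) = 0.357 to Φ(2.44 - 2.241) = 0.579.
• Type II error rate β = 1 - power therefore decreases (0.643 → 0.421).
Appropriate when false negatives are costly — here, allowing unsafe pollution to continue.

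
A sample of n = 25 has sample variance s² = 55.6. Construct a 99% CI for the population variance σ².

df = 24. χ²_{0.005} = 45.559, χ²_{0.995} = 9.886. CI for σ² = ((n-1)s²/χ²_{α/2}, (n-1)s²/χ²_{1-α/2}) = (24·55.6/45.559, 24·55.6/9.886) = (29.29, 134.98)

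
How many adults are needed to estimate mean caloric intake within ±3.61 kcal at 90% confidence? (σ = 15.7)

n = (z*σ/E)² = (1.645×15.7/3.61)² = 51.2 → n = 52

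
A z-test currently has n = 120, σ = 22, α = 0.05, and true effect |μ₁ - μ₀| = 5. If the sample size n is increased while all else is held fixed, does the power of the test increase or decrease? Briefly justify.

Power increases: a larger n shrinks the standard error σ/√n, moving the sampling distribution under H₁ further from the critical value.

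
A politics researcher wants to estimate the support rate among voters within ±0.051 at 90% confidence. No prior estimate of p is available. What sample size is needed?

Conservative approach: use p = 0.5 (maximizes p(1-p) = 0.25). n = z²(0.25)/E² = 1.645²×0.25/0.051² = 260.1 → n = 261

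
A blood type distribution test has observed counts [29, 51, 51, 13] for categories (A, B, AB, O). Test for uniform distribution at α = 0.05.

Expected = 36 each. χ² = Σ(O-E)²/E = 28.556. df = 3, critical value = 7.815. Reject H₀.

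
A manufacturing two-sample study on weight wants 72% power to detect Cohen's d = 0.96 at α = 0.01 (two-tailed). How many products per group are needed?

z_{α/2} = 2.576, z_β = Φ⁻¹(0.72) = 0.583. For large effect (d = 0.96): n per group = 2(z_{α/2} + z_β)²/d² = 2(2.576 + 0.583)²/0.96² = 21.7 → 22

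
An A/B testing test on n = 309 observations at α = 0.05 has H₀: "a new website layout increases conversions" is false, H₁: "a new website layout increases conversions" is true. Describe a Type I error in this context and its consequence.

Type I error: rejecting H₀ when it is true — concluding that a new website layout increases conversions when in fact it is not. Consequence: rolling out a layout that doesn't actually help — wasted engineering effort.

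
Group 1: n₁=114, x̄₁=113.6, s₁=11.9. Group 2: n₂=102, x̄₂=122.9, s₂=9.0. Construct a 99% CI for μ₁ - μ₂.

Difference = -9.3. SE = √(11.9²/114 + 9.0²/102) = 1.427. CI = (-12.98, -5.62)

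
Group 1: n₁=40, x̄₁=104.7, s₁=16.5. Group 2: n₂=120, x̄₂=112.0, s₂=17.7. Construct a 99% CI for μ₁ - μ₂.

Difference = -7.3. SE = √(16.5²/40 + 17.7²/120) = 3.069. CI = (-15.21, 0.61)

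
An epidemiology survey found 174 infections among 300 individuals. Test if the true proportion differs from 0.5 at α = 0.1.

p̂ = 0.58, p₀ = 0.5. z = (p̂ - p₀)/√(p₀(1-p₀)/n) = 2.771. Critical: ±1.645. Reject H₀.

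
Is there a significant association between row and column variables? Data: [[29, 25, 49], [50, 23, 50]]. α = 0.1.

χ² = 3.937. df = 2, critical = 4.605. Fail to reject H₀. No evidence of dependence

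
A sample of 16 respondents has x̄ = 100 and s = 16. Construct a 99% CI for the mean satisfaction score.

CI = x̄ ± t*(s/√n) = 100 ± 2.947(16/√16) = (88.21, 111.79)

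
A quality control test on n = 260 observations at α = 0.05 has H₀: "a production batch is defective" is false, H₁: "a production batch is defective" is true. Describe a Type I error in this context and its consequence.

Type I error: rejecting H₀ when it is true — concluding that a production batch is defective when in fact it is not. Consequence: scrapping a good batch — wasted material and cost for no reason.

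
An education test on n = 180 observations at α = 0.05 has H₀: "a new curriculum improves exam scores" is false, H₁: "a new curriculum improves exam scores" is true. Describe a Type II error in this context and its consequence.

Type II error: failing to reject H₀ when it is false — concluding that a new curriculum improves exam scores is not supported when in fact it is. Consequence: keeping the old curriculum when the new one would have helped students.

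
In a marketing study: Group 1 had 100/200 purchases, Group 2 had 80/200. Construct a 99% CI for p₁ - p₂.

p̂₁ = 0.5, p̂₂ = 0.4. Difference = 0.1. CI = (-0.028, 0.228)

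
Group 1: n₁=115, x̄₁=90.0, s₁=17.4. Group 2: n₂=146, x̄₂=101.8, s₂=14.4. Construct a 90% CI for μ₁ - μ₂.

Difference = -11.8. SE = √(17.4²/115 + 14.4²/146) = 2.013. CI = (-15.11, -8.49)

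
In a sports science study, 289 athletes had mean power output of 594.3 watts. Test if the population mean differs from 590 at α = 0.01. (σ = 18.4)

z = (x̄ - μ₀)/(σ/√n) = (594.3 - 590)/(18.4/√289) = 3.973. Critical value: ±2.576. Since |3.973| > 2.576, Reject H₀.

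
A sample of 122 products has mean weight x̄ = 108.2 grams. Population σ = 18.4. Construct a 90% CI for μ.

CI = x̄ ± z*(σ/√n) = 108.2 ± 1.645(18.4/√122) = 108.2 ± 2.74 = (105.46, 110.94)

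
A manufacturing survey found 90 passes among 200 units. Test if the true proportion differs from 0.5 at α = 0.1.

p̂ = 0.45, p₀ = 0.5. z = (p̂ - p₀)/√(p₀(1-p₀)/n) = -1.414. Critical: ±1.645. Fail to reject H₀.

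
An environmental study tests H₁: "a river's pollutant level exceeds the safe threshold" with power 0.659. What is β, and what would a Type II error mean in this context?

β = 1 - power = 1 - 0.659 = 0.341. A Type II error is failing to reject H₀ when H₀ is false (false negative) — here, failing to conclude that a river's pollutant level exceeds the safe threshold when in fact it is true. Consequence: allowing unsafe pollution to continue.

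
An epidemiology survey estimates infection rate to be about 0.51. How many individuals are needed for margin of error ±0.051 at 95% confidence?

n = z²p(1-p)/E² = 1.96²×0.51×0.49/0.051² = 369.1 → n = 370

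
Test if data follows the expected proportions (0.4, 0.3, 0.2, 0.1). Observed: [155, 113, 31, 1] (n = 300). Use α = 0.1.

Expected: [120.0, 90.0, 60.0, 30.0]. χ² = 58.136. df = 3, critical = 6.251. Reject H₀.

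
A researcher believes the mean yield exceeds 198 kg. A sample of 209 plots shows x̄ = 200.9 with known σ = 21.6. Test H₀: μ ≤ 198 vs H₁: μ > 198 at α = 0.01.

z = 1.941. Critical value: 2.33. Fail to reject H₀.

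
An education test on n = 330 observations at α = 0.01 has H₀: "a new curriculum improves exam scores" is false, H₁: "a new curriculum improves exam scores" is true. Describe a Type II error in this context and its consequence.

Type II error: failing to reject H₀ when it is false — concluding that a new curriculum improves exam scores is not supported when in fact it is. Consequence: keeping the old curriculum when the new one would have helped students.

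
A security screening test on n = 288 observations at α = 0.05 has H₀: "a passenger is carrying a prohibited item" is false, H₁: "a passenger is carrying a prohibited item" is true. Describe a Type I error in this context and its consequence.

Type I error: rejecting H₀ when it is true — concluding that a passenger is carrying a prohibited item when in fact it is not. Consequence: detaining an innocent passenger — delay and inconvenience.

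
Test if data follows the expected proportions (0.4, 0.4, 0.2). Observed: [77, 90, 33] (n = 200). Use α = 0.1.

Expected: [80.0, 80.0, 40.0]. χ² = 2.587. df = 2, critical = 4.605. Fail to reject H₀.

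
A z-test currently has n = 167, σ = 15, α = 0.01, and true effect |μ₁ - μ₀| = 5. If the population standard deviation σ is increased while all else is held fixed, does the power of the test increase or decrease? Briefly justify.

Power decreases: a larger σ inflates the standard error σ/√n, pulling the sampling distribution under H₁ back toward the critical value.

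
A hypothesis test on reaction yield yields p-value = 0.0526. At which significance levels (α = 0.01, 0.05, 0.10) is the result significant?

p = 0.0526. Significant at: α = 0.1.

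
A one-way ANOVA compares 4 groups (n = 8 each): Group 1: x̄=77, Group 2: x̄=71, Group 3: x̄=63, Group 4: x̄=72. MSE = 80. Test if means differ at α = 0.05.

Grand mean = 70.75. SS_between = 806.0, MS_between = 268.67. F = 3.358, F_crit ≈ 2.947. Reject H₀.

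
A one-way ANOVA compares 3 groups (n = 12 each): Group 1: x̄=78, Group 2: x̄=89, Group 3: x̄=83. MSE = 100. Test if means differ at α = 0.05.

Grand mean = 83.33. SS_between = 728.0, MS_between = 364.0. F = 3.64, F_crit ≈ 3.285. Reject H₀.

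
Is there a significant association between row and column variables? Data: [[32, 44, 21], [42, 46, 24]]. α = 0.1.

χ² = 0.522. df = 2, critical = 4.605. Fail to reject H₀. No evidence of dependence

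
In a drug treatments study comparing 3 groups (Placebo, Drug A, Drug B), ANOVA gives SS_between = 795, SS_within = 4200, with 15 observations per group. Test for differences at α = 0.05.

df_between = 2, df_within = 42. F = MS_between/MS_within = 397.5/100.0 = 3.975. F_crit ≈ 3.22. Reject H₀. At least one mean differs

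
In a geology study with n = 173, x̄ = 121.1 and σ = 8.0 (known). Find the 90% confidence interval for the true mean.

CI = x̄ ± z*(σ/√n) = 121.1 ± 1.645(8.0/√173) = 121.1 ± 1.0 = (120.1, 122.1)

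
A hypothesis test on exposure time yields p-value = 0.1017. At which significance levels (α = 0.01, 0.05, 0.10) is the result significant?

p = 0.1017. Not significant at any of the given levels.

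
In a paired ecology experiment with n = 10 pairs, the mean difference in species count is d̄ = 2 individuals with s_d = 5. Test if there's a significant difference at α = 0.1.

t = d̄/(s_d/√n) = 2/(5/√10) = 1.265. df = 9, critical t = ±1.833. Fail to reject H₀.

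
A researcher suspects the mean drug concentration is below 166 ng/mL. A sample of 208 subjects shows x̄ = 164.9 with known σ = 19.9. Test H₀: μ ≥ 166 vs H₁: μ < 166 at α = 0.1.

z = -0.797. Critical value: -1.28. Fail to reject H₀.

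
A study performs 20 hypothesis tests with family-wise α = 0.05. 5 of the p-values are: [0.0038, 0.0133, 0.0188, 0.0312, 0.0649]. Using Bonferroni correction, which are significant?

Bonferroni α = 0.05/20 = 0.0025. None of the given p-values are significant.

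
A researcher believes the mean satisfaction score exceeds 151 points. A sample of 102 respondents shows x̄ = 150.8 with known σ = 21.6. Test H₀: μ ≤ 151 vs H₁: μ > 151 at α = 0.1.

z = -0.094. Critical value: 1.28. Fail to reject H₀.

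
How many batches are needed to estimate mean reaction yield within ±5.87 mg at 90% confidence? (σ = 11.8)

n = (z*σ/E)² = (1.645×11.8/5.87)² = 10.9 → n = 11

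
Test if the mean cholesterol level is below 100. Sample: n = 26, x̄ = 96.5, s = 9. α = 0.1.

t = (96.5 - 100)/(9/√26) = -1.983, df = 25. Critical t = -1.316. Reject H₀.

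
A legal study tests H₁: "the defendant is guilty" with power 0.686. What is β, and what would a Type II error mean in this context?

β = 1 - power = 1 - 0.686 = 0.314. A Type II error is failing to reject H₀ when H₀ is false (false negative) — here, failing to conclude that the defendant is guilty when in fact it is true. Consequence: acquitting a guilty person.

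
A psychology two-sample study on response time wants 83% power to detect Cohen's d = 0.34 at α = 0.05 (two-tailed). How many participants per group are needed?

z_{α/2} = 1.96, z_β = Φ⁻¹(0.83) = 0.954. For small effect (d = 0.34): n per group = 2(z_{α/2} + z_β)²/d² = 2(1.96 + 0.954)²/0.34² = 146.9 → 147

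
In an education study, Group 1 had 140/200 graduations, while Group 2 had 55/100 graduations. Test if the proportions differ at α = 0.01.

p̂₁ = 0.7, p̂₂ = 0.55, pooled p̂ = 0.65. z = 2.568. Critical: ±2.576. Fail to reject H₀.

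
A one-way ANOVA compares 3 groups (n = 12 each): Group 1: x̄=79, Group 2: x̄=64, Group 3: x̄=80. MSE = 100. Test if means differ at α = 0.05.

Grand mean = 74.33. SS_between = 1928.0, MS_between = 964.0. F = 9.64, F_crit ≈ 3.285. Reject H₀.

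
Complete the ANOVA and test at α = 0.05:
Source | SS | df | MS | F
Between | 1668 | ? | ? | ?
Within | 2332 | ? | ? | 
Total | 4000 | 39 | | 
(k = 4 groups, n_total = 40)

df_between = 3, df_within = 36. MS_between = 556.0, MS_within = 64.78. F = 8.583, F_crit ≈ 2.866. Reject H₀.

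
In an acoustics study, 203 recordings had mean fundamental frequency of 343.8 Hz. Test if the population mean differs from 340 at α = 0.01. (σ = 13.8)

z = (x̄ - μ₀)/(σ/√n) = (343.8 - 340)/(13.8/√203) = 3.923. Critical value: ±2.576. Since |3.923| > 2.576, Reject H₀.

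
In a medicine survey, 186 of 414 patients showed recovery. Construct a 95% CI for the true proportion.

p̂ = 0.449. CI = p̂ ± z*√(p̂(1-p̂)/n) = (0.401, 0.497)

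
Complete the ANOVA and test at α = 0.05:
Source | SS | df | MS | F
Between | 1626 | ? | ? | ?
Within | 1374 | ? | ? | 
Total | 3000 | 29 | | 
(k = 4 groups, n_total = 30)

df_between = 3, df_within = 26. MS_between = 542.0, MS_within = 52.85. F = 10.256, F_crit ≈ 2.975. Reject H₀.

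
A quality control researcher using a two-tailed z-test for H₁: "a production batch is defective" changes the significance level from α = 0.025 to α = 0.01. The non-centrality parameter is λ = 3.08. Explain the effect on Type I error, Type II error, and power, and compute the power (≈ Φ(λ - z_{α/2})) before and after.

Decreasing α from 0.025 to 0.01:
• Type I error rate decreases (α is the Type I rate by definition).
• Critical value moves from z_{α/2} = 2.241 to 2.576, so power = Φ(λ - z_{α/2}) goes from Φ(3.08 - 2.241) = 0.799 to Φ(3.08 - 2.576) = 0.693.
• Type II error rate β = 1 - power therefore increases (0.201 → 0.307).
Appropriate when false positives are costly — here, scrapping a good batch — wasted material and cost for no reason.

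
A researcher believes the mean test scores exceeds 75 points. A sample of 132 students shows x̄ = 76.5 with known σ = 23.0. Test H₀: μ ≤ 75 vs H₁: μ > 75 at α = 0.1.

z = 0.749. Critical value: 1.28. Fail to reject H₀.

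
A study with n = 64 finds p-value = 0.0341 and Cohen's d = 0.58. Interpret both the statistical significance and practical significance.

Statistically significant (p = 0.0341 < 0.05). Cohen's d = 0.58 indicates a medium effect size. Both statistical and practical significance should be considered.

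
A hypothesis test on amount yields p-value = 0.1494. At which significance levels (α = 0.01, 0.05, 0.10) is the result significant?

p = 0.1494. Not significant at any of the given levels.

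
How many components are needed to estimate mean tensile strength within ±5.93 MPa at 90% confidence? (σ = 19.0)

n = (z*σ/E)² = (1.645×19.0/5.93)² = 27.8 → n = 28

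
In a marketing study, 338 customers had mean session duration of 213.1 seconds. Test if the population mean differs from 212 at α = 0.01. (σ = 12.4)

z = (x̄ - μ₀)/(σ/√n) = (213.1 - 212)/(12.4/√338) = 1.631. Critical value: ±2.576. Since |1.631| ≤ 2.576, Fail to reject H₀.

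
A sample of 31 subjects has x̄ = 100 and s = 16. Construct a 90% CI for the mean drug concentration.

CI = x̄ ± t*(s/√n) = 100 ± 1.697(16/√31) = (95.12, 104.88)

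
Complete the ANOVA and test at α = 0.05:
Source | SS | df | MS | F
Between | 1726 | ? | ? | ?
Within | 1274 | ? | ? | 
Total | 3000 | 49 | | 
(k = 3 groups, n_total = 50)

df_between = 2, df_within = 47. MS_between = 863.0, MS_within = 27.11. F = 31.838, F_crit ≈ 3.195. Reject H₀.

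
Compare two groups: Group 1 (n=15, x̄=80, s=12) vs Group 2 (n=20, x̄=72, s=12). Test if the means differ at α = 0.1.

Pooled sp = 12.0. t = 1.952, df = 33. Critical t = ±1.692. Reject H₀.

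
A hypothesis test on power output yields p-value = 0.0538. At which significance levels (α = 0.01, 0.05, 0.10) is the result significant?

p = 0.0538. Significant at: α = 0.1.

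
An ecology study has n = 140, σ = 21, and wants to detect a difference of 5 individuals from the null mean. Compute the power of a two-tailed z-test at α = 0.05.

SE = σ/√n = 21/√140 = 1.775. Non-centrality λ = d/SE = 5/1.775 = 2.817. Power ≈ Φ(λ - z_{α/2}) = Φ(2.817 - 1.96) = Φ(0.857) = 0.804.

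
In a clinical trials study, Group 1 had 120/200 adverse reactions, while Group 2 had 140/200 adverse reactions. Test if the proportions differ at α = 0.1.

p̂₁ = 0.6, p̂₂ = 0.7, pooled p̂ = 0.65. z = -2.097. Critical: ±1.645. Reject H₀.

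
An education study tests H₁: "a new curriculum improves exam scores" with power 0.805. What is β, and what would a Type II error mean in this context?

β = 1 - power = 1 - 0.805 = 0.195. A Type II error is failing to reject H₀ when H₀ is false (false negative) — here, failing to conclude that a new curriculum improves exam scores when in fact it is true. Consequence: keeping the old curriculum when the new one would have helped students.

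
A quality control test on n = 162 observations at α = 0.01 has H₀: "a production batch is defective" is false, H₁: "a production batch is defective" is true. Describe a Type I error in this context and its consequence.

Type I error: rejecting H₀ when it is true — concluding that a production batch is defective when in fact it is not. Consequence: scrapping a good batch — wasted material and cost for no reason.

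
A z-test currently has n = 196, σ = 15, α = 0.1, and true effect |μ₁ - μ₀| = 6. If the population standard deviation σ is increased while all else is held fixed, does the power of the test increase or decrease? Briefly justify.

Power decreases: a larger σ inflates the standard error σ/√n, pulling the sampling distribution under H₁ back toward the critical value.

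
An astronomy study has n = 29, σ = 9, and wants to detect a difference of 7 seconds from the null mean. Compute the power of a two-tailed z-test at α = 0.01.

SE = σ/√n = 9/√29 = 1.671. Non-centrality λ = d/SE = 7/1.671 = 4.188. Power ≈ Φ(λ - z_{α/2}) = Φ(4.188 - 2.576) = Φ(1.612) = 0.947.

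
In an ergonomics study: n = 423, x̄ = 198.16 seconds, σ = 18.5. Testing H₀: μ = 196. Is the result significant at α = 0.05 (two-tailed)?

z = (198.16 - 196)/(18.5/√423) = 2.401. Since |z| > 1.96, significant at α = 0.05.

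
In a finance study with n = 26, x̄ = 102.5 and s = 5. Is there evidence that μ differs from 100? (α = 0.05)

t = (x̄ - μ₀)/(s/√n) = (102.5 - 100)/(5/√26) = 2.55. df = 25, critical t = ±2.06. Reject H₀.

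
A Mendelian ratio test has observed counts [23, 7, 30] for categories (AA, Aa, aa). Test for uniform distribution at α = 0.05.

Expected = 20 each. χ² = Σ(O-E)²/E = 13.9. df = 2, critical value = 5.991. Reject H₀.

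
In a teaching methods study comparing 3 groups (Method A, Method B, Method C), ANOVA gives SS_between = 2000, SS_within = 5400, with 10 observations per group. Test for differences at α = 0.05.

df_between = 2, df_within = 27. F = MS_between/MS_within = 1000.0/200.0 = 5.0. F_crit ≈ 3.354. Reject H₀. At least one mean differs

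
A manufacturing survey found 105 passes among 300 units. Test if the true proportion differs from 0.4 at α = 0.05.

p̂ = 0.35, p₀ = 0.4. z = (p̂ - p₀)/√(p₀(1-p₀)/n) = -1.768. Critical: ±1.96. Fail to reject H₀.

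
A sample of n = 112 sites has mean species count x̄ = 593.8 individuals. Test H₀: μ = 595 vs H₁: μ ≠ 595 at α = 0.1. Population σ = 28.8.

z = (x̄ - μ₀)/(σ/√n) = (593.8 - 595)/(28.8/√112) = -0.441. Critical value: ±1.645. Since |-0.441| ≤ 1.645, Fail to reject H₀.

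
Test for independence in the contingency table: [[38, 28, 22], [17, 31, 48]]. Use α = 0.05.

χ² = 17.513. df = 2, critical = 5.991. Reject H₀. Variables are dependent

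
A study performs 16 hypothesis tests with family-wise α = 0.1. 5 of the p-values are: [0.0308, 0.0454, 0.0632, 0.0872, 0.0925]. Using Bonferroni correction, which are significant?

Bonferroni α = 0.1/16 = 0.00625. None of the given p-values are significant.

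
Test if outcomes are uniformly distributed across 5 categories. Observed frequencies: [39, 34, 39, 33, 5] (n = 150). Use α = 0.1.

Expected = 30 each. χ² = Σ(O-E)²/E = 27.067. df = 4, critical value = 7.779. Reject H₀.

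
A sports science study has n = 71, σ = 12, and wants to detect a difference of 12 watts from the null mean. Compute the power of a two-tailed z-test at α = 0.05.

SE = σ/√n = 12/√71 = 1.424. Non-centrality λ = d/SE = 12/1.424 = 8.426. Power ≈ Φ(λ - z_{α/2}) = Φ(8.426 - 1.96) = Φ(6.466) = 1.0.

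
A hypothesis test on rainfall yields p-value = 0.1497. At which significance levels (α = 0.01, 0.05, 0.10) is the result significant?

p = 0.1497. Not significant at any of the given levels.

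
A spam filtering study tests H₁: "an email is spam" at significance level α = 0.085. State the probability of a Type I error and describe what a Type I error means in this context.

P(Type I error) = α = 0.085. A Type I error is rejecting H₀ when H₀ is actually true (false positive) — here, concluding that an email is spam when in fact this is not the case. Consequence: a legitimate email is sent to the spam folder and the user misses it.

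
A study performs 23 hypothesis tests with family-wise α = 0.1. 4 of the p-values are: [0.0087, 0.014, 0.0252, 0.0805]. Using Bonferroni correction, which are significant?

Bonferroni α = 0.1/23 = 0.00435. None of the given p-values are significant.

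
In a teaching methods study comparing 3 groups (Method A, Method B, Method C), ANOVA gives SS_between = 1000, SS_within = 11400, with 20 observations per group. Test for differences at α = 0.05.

df_between = 2, df_within = 57. F = MS_between/MS_within = 500.0/200.0 = 2.5. F_crit ≈ 3.159. Fail to reject H₀.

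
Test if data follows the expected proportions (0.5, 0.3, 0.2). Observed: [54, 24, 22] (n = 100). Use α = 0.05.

Expected: [50.0, 30.0, 20.0]. χ² = 1.72. df = 2, critical = 5.991. Fail to reject H₀.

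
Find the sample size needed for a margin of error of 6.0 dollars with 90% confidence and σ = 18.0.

n = (z*σ/E)² = (1.645×18.0/6.0)² = 24.4 → n = 25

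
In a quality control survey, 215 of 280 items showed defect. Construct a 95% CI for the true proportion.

p̂ = 0.768. CI = p̂ ± z*√(p̂(1-p̂)/n) = (0.718, 0.817)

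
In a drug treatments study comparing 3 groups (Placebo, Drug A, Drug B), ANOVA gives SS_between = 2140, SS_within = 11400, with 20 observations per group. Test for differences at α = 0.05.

df_between = 2, df_within = 57. F = MS_between/MS_within = 1070.0/200.0 = 5.35. F_crit ≈ 3.159. Reject H₀. At least one mean differs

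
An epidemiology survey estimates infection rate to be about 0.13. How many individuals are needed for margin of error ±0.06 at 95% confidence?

n = z²p(1-p)/E² = 1.96²×0.13×0.87/0.06² = 120.7 → n = 121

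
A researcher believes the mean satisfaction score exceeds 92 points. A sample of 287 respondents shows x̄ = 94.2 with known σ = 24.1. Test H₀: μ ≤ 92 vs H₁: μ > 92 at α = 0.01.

z = 1.546. Critical value: 2.33. Fail to reject H₀.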